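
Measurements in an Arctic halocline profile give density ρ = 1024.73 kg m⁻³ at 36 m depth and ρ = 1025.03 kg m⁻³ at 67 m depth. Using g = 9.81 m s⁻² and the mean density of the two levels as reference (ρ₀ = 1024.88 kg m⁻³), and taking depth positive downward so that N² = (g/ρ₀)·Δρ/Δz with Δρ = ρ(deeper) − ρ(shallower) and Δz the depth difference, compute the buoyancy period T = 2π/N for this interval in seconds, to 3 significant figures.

Δρ = 1025.03 − 1024.73 = 0.30 kg m⁻³ over Δz = 67 − 36 = 31 m.
N² = (9.81/1024.88) × (0.30/31) = 9.2631 × 10⁻⁵ s⁻².
N = √(9.2631 × 10⁻⁵) = 9.6245 × 10⁻³ rad s⁻¹, so T = 2π/N = 652.83 s ≈ 653 s.

653 s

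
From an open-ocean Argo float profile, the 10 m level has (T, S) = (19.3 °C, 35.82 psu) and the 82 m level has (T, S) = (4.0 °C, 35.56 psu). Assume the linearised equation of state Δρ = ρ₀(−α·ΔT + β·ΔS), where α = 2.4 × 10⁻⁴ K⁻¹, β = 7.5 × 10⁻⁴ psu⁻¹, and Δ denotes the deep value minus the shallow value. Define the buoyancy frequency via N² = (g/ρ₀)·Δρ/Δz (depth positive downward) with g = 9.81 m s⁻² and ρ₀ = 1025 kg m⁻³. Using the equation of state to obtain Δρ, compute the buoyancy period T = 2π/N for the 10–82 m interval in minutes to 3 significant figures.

ΔT = -15.3 K, ΔS = -0.26 psu (deep − shallow).
Δρ/ρ₀ = −αΔT + βΔS = 3.672 × 10⁻³ − 1.95 × 10⁻⁴ = 3.477 × 10⁻³, so Δρ ≈ 3.564 kg m⁻³.
N² = (g/ρ₀)·Δρ/Δz = g·(Δρ/ρ₀)/Δz = 9.81 × 3.477 × 10⁻³ / 72 = 4.7374 × 10⁻⁴ s⁻².
N = √(4.7374 × 10⁻⁴) = 0.021766 rad s⁻¹ → T = 2π/N = 288.67 s = 4.8112 min ≈ 4.81 min.

4.81 min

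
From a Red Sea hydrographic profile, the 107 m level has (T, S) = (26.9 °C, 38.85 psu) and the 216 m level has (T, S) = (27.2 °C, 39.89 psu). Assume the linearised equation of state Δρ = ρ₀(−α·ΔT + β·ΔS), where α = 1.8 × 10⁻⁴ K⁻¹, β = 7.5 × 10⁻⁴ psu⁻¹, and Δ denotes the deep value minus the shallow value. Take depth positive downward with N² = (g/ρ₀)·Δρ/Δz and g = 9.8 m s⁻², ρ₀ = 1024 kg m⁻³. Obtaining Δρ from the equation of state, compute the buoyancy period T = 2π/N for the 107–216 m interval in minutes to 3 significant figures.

ΔT = +0.3 K, ΔS = +1.04 psu (deep − shallow).
Δρ/ρ₀ = −αΔT + βΔS = -5.40 × 10⁻⁵ + 7.80 × 10⁻⁴ = 7.26 × 10⁻⁴, so Δρ ≈ 0.7434 kg m⁻³.
N² = (g/ρ₀)·Δρ/Δz = g·(Δρ/ρ₀)/Δz = 9.8 × 7.26 × 10⁻⁴ / 109 = 6.5273 × 10⁻⁵ s⁻².
N = √(6.5273 × 10⁻⁵) = 8.0792 × 10⁻³ rad s⁻¹ → T = 2π/N = 777.70 s = 12.962 min ≈ 13.0 min.

13.0 min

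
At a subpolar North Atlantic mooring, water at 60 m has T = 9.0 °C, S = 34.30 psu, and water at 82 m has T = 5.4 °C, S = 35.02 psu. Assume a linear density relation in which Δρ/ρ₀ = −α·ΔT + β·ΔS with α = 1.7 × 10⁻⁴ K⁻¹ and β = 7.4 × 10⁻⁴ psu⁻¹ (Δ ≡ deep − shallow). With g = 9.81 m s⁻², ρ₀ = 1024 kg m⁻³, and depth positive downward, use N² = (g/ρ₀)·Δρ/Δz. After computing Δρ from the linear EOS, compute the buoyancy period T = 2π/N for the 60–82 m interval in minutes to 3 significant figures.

4.63 min

ΔT = -3.6 K, ΔS = +0.72 psu (deep − shallow).
Δρ/ρ₀ = −αΔT + βΔS = 6.12 × 10⁻⁴ + 5.328 × 10⁻⁴ = 1.1448 × 10⁻³, so Δρ ≈ 1.172 kg m⁻³.
N² = (g/ρ₀)·Δρ/Δz = g·(Δρ/ρ₀)/Δz = 9.81 × 1.1448 × 10⁻³ / 22 = 5.1048 × 10⁻⁴ s⁻².
N = √(5.1048 × 10⁻⁴) = 0.022594 rad s⁻¹ → T = 2π/N = 278.09 s = 4.6348 min ≈ 4.63 min.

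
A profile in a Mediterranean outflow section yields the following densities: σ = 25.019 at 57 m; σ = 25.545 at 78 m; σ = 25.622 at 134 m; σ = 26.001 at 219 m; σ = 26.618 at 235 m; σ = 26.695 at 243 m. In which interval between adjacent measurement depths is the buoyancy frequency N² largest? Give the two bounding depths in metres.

219–235 m

Compute the density gradient over each adjacent pair:
  57–78 m: Δρ/Δz = 0.526/21 = 0.025 kg m⁻⁴
  78–134 m: Δρ/Δz = 0.077/56 = 1.4 × 10⁻³ kg m⁻⁴
  134–219 m: Δρ/Δz = 0.379/85 = 4.5 × 10⁻³ kg m⁻⁴
  219–235 m: Δρ/Δz = 0.617/16 = 0.039 kg m⁻⁴
  235–243 m: Δρ/Δz = 0.077/8 = 9.6 × 10⁻³ kg m⁻⁴
The largest gradient is in the 219–235 m interval — the pycnocline.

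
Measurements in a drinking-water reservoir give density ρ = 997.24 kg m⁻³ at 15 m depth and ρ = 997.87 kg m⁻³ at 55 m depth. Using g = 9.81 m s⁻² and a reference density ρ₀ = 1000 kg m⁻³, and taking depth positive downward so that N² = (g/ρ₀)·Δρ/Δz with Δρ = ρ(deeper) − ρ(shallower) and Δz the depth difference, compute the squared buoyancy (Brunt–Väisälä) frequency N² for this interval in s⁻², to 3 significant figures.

Δρ = 997.87 − 997.24 = 0.63 kg m⁻³ over Δz = 55 − 15 = 40 m.
N² = (9.81/1000) × (0.63/40) = 1.5451 × 10⁻⁴ s⁻² ≈ 1.55 × 10⁻⁴ s⁻².

1.55 × 10⁻⁴ s⁻²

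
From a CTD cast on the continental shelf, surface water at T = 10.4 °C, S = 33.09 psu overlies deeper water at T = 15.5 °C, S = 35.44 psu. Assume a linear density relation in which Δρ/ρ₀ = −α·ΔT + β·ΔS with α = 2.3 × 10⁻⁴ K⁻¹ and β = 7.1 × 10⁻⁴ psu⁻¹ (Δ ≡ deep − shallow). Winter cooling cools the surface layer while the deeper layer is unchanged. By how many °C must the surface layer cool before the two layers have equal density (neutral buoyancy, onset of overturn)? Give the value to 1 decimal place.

2.2 °C

Neutral buoyancy requires Δρ = 0, i.e. −α(T_deep − T_surf′) + β(S_deep − S_surf) = 0.
T_surf′ = T_deep − (β/α)·ΔS = 15.5 − (7.1 × 10⁻⁴/2.3 × 10⁻⁴)·(+2.35) = 8.246 °C.
Cooling required: 10.4 − (8.246) = 2.154 °C.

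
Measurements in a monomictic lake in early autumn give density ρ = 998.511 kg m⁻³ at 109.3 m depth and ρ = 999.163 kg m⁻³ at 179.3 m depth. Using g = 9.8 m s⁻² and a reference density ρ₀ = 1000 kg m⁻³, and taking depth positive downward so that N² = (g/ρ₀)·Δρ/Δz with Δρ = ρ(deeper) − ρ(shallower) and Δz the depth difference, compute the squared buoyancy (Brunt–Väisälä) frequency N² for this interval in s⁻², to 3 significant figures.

Δρ = 999.163 − 998.511 = 0.652 kg m⁻³ over Δz = 179.3 − 109.3 = 70 m.
N² = (9.8/1000) × (0.652/70) = 9.1280 × 10⁻⁵ s⁻² ≈ 9.13 × 10⁻⁵ s⁻².

9.13 × 10⁻⁵ s⁻²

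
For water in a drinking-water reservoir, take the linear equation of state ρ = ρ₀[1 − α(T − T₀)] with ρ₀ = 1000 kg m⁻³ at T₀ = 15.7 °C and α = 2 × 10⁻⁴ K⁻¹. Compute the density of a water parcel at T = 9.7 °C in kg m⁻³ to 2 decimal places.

T − T₀ = -6.0 K.
Bracket = 1 − α·(-6.0) = 1 + (1.20 × 10⁻³) = 1.0012000.
ρ = 1000 × 1.0012000 = 1001.20 kg m⁻³.

1001.20 kg m⁻³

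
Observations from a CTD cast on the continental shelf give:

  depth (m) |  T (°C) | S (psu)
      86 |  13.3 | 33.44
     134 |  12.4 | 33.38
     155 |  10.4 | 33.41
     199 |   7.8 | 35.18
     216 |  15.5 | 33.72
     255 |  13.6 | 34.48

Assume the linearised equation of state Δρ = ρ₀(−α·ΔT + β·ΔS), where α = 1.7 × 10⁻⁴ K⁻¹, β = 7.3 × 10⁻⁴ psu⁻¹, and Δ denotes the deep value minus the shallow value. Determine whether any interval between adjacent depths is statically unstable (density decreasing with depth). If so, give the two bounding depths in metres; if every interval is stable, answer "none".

Evaluate Δρ/ρ₀ = −αΔT + βΔS across each adjacent pair:
  86–134 m: −αΔT+βΔS = −(1.7 × 10⁻⁴)(-0.9)+(7.3 × 10⁻⁴)(-0.06) = 1.1 × 10⁻⁴ → stable
  134–155 m: −αΔT+βΔS = −(1.7 × 10⁻⁴)(-2.0)+(7.3 × 10⁻⁴)(+0.03) = 3.6 × 10⁻⁴ → stable
  155–199 m: −αΔT+βΔS = −(1.7 × 10⁻⁴)(-2.6)+(7.3 × 10⁻⁴)(+1.77) = 1.7 × 10⁻³ → stable
  199–216 m: −αΔT+βΔS = −(1.7 × 10⁻⁴)(+7.7)+(7.3 × 10⁻⁴)(-1.46) = -2.4 × 10⁻³ → UNSTABLE
  216–255 m: −αΔT+βΔS = −(1.7 × 10⁻⁴)(-1.9)+(7.3 × 10⁻⁴)(+0.76) = 8.8 × 10⁻⁴ → stable
The 199–216 m interval has Δρ < 0: lighter water underlies denser water.

199–216 m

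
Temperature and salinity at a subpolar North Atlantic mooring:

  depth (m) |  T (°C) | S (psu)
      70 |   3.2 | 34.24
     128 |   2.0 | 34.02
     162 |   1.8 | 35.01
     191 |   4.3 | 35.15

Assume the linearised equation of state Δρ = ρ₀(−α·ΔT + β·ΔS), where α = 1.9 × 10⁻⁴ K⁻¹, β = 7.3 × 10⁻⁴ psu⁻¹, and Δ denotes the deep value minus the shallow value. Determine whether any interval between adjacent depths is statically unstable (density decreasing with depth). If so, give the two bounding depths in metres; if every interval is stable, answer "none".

Evaluate Δρ/ρ₀ = −αΔT + βΔS across each adjacent pair:
  70–128 m: −αΔT+βΔS = −(1.9 × 10⁻⁴)(-1.2)+(7.3 × 10⁻⁴)(-0.22) = 6.7 × 10⁻⁵ → stable
  128–162 m: −αΔT+βΔS = −(1.9 × 10⁻⁴)(-0.2)+(7.3 × 10⁻⁴)(+0.99) = 7.6 × 10⁻⁴ → stable
  162–191 m: −αΔT+βΔS = −(1.9 × 10⁻⁴)(+2.5)+(7.3 × 10⁻⁴)(+0.14) = -3.7 × 10⁻⁴ → UNSTABLE
The 162–191 m interval has Δρ < 0: lighter water underlies denser water.

162–191 m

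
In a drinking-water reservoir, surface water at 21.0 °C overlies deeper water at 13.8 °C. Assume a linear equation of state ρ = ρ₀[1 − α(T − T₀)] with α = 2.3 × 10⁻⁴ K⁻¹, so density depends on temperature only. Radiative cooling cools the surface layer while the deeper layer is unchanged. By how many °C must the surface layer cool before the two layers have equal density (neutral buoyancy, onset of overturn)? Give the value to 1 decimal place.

With temperature the only control, equal density requires T_surf′ = T_deep.
T_surf′ = 13.8 °C.
Cooling required: 21.0 − 13.8 = 7.2 °C.

7.2 °C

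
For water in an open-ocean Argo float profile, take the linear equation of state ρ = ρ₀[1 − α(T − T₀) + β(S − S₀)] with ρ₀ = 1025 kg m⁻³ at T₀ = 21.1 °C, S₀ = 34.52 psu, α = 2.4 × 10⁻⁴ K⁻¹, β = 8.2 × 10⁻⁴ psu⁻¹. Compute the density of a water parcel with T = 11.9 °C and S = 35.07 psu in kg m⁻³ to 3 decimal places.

T − T₀ = -9.2 K, S − S₀ = +0.55 psu.
Bracket = 1 − α·(-9.2) + β·(+0.55) = 1 + (2.659 × 10⁻³) = 1.0026590.
ρ = 1025 × 1.0026590 = 1027.725 kg m⁻³.

1027.725 kg m⁻³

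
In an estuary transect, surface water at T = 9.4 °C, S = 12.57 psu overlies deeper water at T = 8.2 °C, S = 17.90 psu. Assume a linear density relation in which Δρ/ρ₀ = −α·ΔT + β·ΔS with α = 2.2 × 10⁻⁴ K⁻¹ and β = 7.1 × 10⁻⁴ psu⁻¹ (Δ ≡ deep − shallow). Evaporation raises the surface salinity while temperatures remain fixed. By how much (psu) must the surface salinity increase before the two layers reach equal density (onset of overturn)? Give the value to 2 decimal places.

5.70 psu

Neutral buoyancy requires −α(T_deep − T_surf) + β(S_deep − S_surf′) = 0.
S_surf′ = S_deep − (α/β)·ΔT = 17.90 − (2.2 × 10⁻⁴/7.1 × 10⁻⁴)·(-1.2) = 18.2718 psu.
Increase required: 18.2718 − 12.57 = 5.7018 psu.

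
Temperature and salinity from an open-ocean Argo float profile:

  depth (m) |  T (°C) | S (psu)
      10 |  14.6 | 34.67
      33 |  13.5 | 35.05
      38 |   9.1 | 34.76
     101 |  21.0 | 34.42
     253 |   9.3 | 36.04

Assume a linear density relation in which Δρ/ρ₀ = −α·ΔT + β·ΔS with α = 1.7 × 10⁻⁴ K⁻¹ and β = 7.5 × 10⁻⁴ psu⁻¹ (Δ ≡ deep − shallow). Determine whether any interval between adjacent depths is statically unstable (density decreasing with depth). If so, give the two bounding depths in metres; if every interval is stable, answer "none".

Evaluate Δρ/ρ₀ = −αΔT + βΔS across each adjacent pair:
  10–33 m: −αΔT+βΔS = −(1.7 × 10⁻⁴)(-1.1)+(7.5 × 10⁻⁴)(+0.38) = 4.7 × 10⁻⁴ → stable
  33–38 m: −αΔT+βΔS = −(1.7 × 10⁻⁴)(-4.4)+(7.5 × 10⁻⁴)(-0.29) = 5.3 × 10⁻⁴ → stable
  38–101 m: −αΔT+βΔS = −(1.7 × 10⁻⁴)(+11.9)+(7.5 × 10⁻⁴)(-0.34) = -2.3 × 10⁻³ → UNSTABLE
  101–253 m: −αΔT+βΔS = −(1.7 × 10⁻⁴)(-11.7)+(7.5 × 10⁻⁴)(+1.62) = 3.2 × 10⁻³ → stable
The 38–101 m interval has Δρ < 0: lighter water underlies denser water.

38–101 m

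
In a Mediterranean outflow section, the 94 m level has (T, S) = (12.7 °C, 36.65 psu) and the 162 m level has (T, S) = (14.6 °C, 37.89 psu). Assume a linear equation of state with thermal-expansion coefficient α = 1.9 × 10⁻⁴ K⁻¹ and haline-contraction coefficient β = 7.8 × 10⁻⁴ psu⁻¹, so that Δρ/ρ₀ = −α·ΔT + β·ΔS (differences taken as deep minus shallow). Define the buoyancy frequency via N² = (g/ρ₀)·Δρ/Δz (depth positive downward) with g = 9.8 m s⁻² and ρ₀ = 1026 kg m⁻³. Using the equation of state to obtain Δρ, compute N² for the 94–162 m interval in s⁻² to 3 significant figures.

8.74 × 10⁻⁵ s⁻²

ΔT = +1.9 K, ΔS = +1.24 psu (deep − shallow).
Δρ/ρ₀ = −αΔT + βΔS = -3.61 × 10⁻⁴ + 9.672 × 10⁻⁴ = 6.062 × 10⁻⁴, so Δρ ≈ 0.6220 kg m⁻³.
N² = (g/ρ₀)·Δρ/Δz = g·(Δρ/ρ₀)/Δz = 9.8 × 6.062 × 10⁻⁴ / 68 = 8.7364 × 10⁻⁵ s⁻² ≈ 8.74 × 10⁻⁵ s⁻².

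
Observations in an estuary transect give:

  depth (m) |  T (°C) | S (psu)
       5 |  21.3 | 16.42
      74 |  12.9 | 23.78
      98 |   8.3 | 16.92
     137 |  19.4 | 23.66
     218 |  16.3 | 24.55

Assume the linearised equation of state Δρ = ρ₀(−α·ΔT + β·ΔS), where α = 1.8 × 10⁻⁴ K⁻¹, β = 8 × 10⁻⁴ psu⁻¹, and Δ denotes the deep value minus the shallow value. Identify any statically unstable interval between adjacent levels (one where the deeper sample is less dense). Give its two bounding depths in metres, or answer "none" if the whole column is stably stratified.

Evaluate Δρ/ρ₀ = −αΔT + βΔS across each adjacent pair:
  5–74 m: −αΔT+βΔS = −(1.8 × 10⁻⁴)(-8.4)+(8 × 10⁻⁴)(+7.36) = 7.4 × 10⁻³ → stable
  74–98 m: −αΔT+βΔS = −(1.8 × 10⁻⁴)(-4.6)+(8 × 10⁻⁴)(-6.86) = -4.7 × 10⁻³ → UNSTABLE
  98–137 m: −αΔT+βΔS = −(1.8 × 10⁻⁴)(+11.1)+(8 × 10⁻⁴)(+6.74) = 3.4 × 10⁻³ → stable
  137–218 m: −αΔT+βΔS = −(1.8 × 10⁻⁴)(-3.1)+(8 × 10⁻⁴)(+0.89) = 1.3 × 10⁻³ → stable
The 74–98 m interval has Δρ < 0: lighter water underlies denser water.

74–98 m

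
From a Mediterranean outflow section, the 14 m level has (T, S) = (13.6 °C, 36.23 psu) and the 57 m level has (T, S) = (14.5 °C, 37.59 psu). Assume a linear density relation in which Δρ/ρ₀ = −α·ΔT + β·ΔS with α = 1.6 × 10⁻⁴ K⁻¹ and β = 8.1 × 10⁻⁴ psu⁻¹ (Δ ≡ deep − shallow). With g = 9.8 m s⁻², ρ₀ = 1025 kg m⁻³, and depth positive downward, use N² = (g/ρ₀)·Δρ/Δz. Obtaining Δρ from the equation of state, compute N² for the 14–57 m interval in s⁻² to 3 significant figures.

2.18 × 10⁻⁴ s⁻²

ΔT = +0.9 K, ΔS = +1.36 psu (deep − shallow).
Δρ/ρ₀ = −αΔT + βΔS = -1.44 × 10⁻⁴ + 1.1016 × 10⁻³ = 9.576 × 10⁻⁴, so Δρ ≈ 0.9815 kg m⁻³.
N² = (g/ρ₀)·Δρ/Δz = g·(Δρ/ρ₀)/Δz = 9.8 × 9.576 × 10⁻⁴ / 43 = 2.1824 × 10⁻⁴ s⁻² ≈ 2.18 × 10⁻⁴ s⁻².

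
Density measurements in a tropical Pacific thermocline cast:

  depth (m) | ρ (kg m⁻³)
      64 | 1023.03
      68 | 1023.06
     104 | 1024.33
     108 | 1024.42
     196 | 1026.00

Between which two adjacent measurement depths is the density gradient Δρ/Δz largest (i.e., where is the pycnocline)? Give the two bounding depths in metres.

Compute the density gradient over each adjacent pair:
  64–68 m: Δρ/Δz = 0.03/4 = 7.5 × 10⁻³ kg m⁻⁴
  68–104 m: Δρ/Δz = 1.27/36 = 0.035 kg m⁻⁴
  104–108 m: Δρ/Δz = 0.09/4 = 0.022 kg m⁻⁴
  108–196 m: Δρ/Δz = 1.58/88 = 0.018 kg m⁻⁴
The largest gradient is in the 68–104 m interval — the pycnocline.

68–104 m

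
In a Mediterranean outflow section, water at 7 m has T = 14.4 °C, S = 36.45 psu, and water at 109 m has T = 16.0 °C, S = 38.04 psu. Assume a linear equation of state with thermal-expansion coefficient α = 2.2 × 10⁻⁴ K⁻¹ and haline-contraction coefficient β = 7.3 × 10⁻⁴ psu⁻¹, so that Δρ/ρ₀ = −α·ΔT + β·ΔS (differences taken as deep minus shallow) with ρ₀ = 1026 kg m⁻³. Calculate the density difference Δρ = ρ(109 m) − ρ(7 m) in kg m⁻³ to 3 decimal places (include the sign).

ΔT = +1.6 K, ΔS = +1.59 psu (deep − shallow).
Δρ/ρ₀ = −(2.2 × 10⁻⁴)(+1.6) + (7.3 × 10⁻⁴)(+1.59) = 8.087 × 10⁻⁴.
Δρ = 1026 × (8.087 × 10⁻⁴) = +0.830 kg m⁻³.
Positive Δρ: denser below, stable.

+0.830 kg m⁻³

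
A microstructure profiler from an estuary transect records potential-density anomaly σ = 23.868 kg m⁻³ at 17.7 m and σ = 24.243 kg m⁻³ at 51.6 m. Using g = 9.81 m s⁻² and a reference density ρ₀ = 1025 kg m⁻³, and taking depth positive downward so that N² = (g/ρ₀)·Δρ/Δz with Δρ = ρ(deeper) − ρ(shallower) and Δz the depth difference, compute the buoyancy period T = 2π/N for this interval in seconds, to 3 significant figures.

611 s

Δρ = 1024.243 − 1023.868 = 0.375 kg m⁻³ over Δz = 51.6 − 17.7 = 33.9 m.
N² = (9.81/1025) × (0.375/33.9) = 1.0587 × 10⁻⁴ s⁻².
N = √(1.0587 × 10⁻⁴) = 0.010289 rad s⁻¹, so T = 2π/N = 610.67 s ≈ 611 s.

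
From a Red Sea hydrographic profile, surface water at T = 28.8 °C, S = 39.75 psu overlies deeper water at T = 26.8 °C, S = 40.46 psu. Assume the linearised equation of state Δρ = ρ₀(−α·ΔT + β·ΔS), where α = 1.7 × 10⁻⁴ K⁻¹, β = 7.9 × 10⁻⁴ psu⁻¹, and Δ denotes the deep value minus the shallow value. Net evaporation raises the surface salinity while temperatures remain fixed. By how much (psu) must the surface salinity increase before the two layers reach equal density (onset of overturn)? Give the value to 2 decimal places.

Neutral buoyancy requires −α(T_deep − T_surf) + β(S_deep − S_surf′) = 0.
S_surf′ = S_deep − (α/β)·ΔT = 40.46 − (1.7 × 10⁻⁴/7.9 × 10⁻⁴)·(-2.0) = 40.8904 psu.
Increase required: 40.8904 − 39.75 = 1.1404 psu.

1.14 psu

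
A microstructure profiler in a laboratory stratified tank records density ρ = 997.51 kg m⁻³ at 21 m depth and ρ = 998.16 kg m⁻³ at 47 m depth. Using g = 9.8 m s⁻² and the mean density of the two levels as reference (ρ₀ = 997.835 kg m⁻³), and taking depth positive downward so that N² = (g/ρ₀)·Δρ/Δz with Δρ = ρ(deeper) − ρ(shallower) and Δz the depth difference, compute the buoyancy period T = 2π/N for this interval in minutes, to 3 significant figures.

6.68 min

Δρ = 998.16 − 997.51 = 0.65 kg m⁻³ over Δz = 47 − 21 = 26 m.
N² = (9.8/997.835) × (0.65/26) = 2.4553 × 10⁻⁴ s⁻².
N = √(2.4553 × 10⁻⁴) = 0.015669 rad s⁻¹, so T = 2π/N = 400.99 s = 6.6832 min ≈ 6.68 min.
Since Δρ > 0 the layer is stably stratified.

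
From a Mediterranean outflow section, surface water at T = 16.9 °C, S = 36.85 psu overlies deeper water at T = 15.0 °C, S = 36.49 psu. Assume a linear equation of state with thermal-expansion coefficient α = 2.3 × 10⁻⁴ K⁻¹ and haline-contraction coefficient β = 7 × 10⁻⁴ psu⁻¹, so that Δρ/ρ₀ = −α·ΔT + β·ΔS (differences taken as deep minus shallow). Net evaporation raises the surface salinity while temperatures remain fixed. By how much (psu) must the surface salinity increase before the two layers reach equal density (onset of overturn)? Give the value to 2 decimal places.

0.26 psu

Neutral buoyancy requires −α(T_deep − T_surf) + β(S_deep − S_surf′) = 0.
S_surf′ = S_deep − (α/β)·ΔT = 36.49 − (2.3 × 10⁻⁴/7 × 10⁻⁴)·(-1.9) = 37.1143 psu.
Increase required: 37.1143 − 36.85 = 0.2643 psu.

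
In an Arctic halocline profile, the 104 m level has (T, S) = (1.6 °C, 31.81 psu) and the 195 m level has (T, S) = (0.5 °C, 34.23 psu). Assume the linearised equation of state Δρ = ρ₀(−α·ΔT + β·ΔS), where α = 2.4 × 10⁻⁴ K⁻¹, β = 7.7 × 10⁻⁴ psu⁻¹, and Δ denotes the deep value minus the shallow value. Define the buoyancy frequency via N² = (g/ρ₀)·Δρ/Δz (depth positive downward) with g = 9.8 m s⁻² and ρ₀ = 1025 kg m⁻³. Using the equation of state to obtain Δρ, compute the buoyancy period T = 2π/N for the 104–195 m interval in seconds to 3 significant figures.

415 s

ΔT = -1.1 K, ΔS = +2.42 psu (deep − shallow).
Δρ/ρ₀ = −αΔT + βΔS = 2.64 × 10⁻⁴ + 1.8634 × 10⁻³ = 2.1274 × 10⁻³, so Δρ ≈ 2.181 kg m⁻³.
N² = (g/ρ₀)·Δρ/Δz = g·(Δρ/ρ₀)/Δz = 9.8 × 2.1274 × 10⁻³ / 91 = 2.2910 × 10⁻⁴ s⁻².
N = √(2.2910 × 10⁻⁴) = 0.015136 rad s⁻¹ → T = 2π/N = 415.12 s ≈ 415 s.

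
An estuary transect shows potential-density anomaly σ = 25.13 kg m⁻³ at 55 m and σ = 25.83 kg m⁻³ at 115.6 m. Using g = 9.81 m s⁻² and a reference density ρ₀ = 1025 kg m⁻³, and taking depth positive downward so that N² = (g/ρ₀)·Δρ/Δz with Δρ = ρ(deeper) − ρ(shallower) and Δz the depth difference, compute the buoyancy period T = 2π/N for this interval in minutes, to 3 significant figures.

Δρ = 1025.83 − 1025.13 = 0.70 kg m⁻³ over Δz = 115.6 − 55 = 60.6 m.
N² = (9.81/1025) × (0.70/60.6) = 1.1055 × 10⁻⁴ s⁻².
N = √(1.1055 × 10⁻⁴) = 0.010514 rad s⁻¹, so T = 2π/N = 597.60 s = 9.9600 min ≈ 9.96 min.
Since Δρ > 0 the layer is stably stratified.

9.96 min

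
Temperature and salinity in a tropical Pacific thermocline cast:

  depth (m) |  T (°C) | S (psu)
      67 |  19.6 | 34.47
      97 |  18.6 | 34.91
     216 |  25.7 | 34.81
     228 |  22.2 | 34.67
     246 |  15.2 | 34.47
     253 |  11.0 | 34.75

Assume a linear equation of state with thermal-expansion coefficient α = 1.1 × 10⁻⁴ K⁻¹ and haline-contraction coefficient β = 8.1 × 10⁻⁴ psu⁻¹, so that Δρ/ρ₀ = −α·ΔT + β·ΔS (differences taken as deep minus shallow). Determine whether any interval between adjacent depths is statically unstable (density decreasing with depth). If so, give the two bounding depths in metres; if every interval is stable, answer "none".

97–216 m

Evaluate Δρ/ρ₀ = −αΔT + βΔS across each adjacent pair:
  67–97 m: −αΔT+βΔS = −(1.1 × 10⁻⁴)(-1.0)+(8.1 × 10⁻⁴)(+0.44) = 4.7 × 10⁻⁴ → stable
  97–216 m: −αΔT+βΔS = −(1.1 × 10⁻⁴)(+7.1)+(8.1 × 10⁻⁴)(-0.10) = -8.6 × 10⁻⁴ → UNSTABLE
  216–228 m: −αΔT+βΔS = −(1.1 × 10⁻⁴)(-3.5)+(8.1 × 10⁻⁴)(-0.14) = 2.7 × 10⁻⁴ → stable
  228–246 m: −αΔT+βΔS = −(1.1 × 10⁻⁴)(-7.0)+(8.1 × 10⁻⁴)(-0.20) = 6.1 × 10⁻⁴ → stable
  246–253 m: −αΔT+βΔS = −(1.1 × 10⁻⁴)(-4.2)+(8.1 × 10⁻⁴)(+0.28) = 6.9 × 10⁻⁴ → stable
The 97–216 m interval has Δρ < 0: lighter water underlies denser water.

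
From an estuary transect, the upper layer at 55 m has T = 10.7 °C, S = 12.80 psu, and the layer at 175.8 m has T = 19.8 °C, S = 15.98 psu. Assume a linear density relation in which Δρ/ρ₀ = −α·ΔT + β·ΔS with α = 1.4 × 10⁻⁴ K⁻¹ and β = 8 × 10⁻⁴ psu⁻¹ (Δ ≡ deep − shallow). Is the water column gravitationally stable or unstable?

stable

ΔT = 19.8 − 10.7 = +9.1 K and ΔS = 15.98 − 12.80 = +3.18 psu (deep − shallow).
−αΔT = -1.274 × 10⁻³; βΔS = 2.544 × 10⁻³; sum Δρ/ρ₀ = 1.27 × 10⁻³.
Δρ/ρ₀ > 0, so Δρ > 0: deeper water is denser → statically stable.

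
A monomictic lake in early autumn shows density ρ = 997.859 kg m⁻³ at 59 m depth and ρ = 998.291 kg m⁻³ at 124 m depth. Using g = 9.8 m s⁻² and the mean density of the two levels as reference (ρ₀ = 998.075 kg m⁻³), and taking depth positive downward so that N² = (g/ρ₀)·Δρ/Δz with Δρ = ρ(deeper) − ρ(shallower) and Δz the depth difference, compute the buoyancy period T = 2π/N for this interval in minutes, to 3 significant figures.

Δρ = 998.291 − 997.859 = 0.432 kg m⁻³ over Δz = 124 − 59 = 65 m.
N² = (9.8/998.075) × (0.432/65) = 6.5258 × 10⁻⁵ s⁻².
N = √(6.5258 × 10⁻⁵) = 8.0782 × 10⁻³ rad s⁻¹, so T = 2π/N = 777.80 s = 12.963 min ≈ 13.0 min.

13.0 min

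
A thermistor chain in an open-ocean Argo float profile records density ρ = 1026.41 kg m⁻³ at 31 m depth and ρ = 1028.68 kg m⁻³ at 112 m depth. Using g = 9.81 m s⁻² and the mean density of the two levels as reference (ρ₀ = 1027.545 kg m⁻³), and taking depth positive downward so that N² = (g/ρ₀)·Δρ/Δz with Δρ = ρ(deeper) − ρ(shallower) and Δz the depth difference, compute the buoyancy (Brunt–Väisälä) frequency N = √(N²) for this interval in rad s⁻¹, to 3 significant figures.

Δρ = 1028.68 − 1026.41 = 2.27 kg m⁻³ over Δz = 112 − 31 = 81 m.
N² = (9.81/1027.545) × (2.27/81) = 2.6755 × 10⁻⁴ s⁻².
N = √(2.6755 × 10⁻⁴) = 0.016357 rad s⁻¹ ≈ 0.0164 rad s⁻¹.

0.0164 rad s⁻¹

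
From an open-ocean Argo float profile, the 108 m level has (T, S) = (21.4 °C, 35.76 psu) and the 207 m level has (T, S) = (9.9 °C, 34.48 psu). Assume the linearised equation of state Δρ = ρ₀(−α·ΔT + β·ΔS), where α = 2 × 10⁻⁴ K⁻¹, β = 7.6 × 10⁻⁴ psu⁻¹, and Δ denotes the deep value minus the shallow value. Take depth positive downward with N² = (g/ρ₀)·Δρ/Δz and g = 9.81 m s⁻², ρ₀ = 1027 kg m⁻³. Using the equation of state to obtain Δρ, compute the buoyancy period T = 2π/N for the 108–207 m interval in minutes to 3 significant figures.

ΔT = -11.5 K, ΔS = -1.28 psu (deep − shallow).
Δρ/ρ₀ = −αΔT + βΔS = 2.30 × 10⁻³ − 9.728 × 10⁻⁴ = 1.3272 × 10⁻³, so Δρ ≈ 1.363 kg m⁻³.
N² = (g/ρ₀)·Δρ/Δz = g·(Δρ/ρ₀)/Δz = 9.81 × 1.3272 × 10⁻³ / 99 = 1.3151 × 10⁻⁴ s⁻².
N = √(1.3151 × 10⁻⁴) = 0.011468 rad s⁻¹ → T = 2π/N = 547.89 s = 9.1315 min ≈ 9.13 min.

9.13 min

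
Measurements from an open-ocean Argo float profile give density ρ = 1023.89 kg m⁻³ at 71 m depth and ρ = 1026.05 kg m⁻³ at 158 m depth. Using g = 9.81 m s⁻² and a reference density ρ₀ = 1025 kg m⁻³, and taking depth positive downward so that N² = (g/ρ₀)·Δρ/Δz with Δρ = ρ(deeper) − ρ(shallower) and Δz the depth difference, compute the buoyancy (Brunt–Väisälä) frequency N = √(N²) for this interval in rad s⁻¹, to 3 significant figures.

0.0154 rad s⁻¹

Δρ = 1026.05 − 1023.89 = 2.16 kg m⁻³ over Δz = 158 − 71 = 87 m.
N² = (9.81/1025) × (2.16/87) = 2.3762 × 10⁻⁴ s⁻².
N = √(2.3762 × 10⁻⁴) = 0.015415 rad s⁻¹ ≈ 0.0154 rad s⁻¹.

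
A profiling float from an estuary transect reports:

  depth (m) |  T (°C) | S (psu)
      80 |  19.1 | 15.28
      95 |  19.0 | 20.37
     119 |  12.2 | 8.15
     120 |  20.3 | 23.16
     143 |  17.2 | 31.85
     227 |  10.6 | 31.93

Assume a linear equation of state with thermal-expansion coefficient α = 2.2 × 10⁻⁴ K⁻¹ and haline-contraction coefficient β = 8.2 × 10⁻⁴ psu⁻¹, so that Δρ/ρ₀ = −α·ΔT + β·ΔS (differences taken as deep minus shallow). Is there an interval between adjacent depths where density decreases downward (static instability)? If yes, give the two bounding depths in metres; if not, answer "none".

Evaluate Δρ/ρ₀ = −αΔT + βΔS across each adjacent pair:
  80–95 m: −αΔT+βΔS = −(2.2 × 10⁻⁴)(-0.1)+(8.2 × 10⁻⁴)(+5.09) = 4.2 × 10⁻³ → stable
  95–119 m: −αΔT+βΔS = −(2.2 × 10⁻⁴)(-6.8)+(8.2 × 10⁻⁴)(-12.22) = -8.5 × 10⁻³ → UNSTABLE
  119–120 m: −αΔT+βΔS = −(2.2 × 10⁻⁴)(+8.1)+(8.2 × 10⁻⁴)(+15.01) = 0.011 → stable
  120–143 m: −αΔT+βΔS = −(2.2 × 10⁻⁴)(-3.1)+(8.2 × 10⁻⁴)(+8.69) = 7.8 × 10⁻³ → stable
  143–227 m: −αΔT+βΔS = −(2.2 × 10⁻⁴)(-6.6)+(8.2 × 10⁻⁴)(+0.08) = 1.5 × 10⁻³ → stable
The 95–119 m interval has Δρ < 0: lighter water underlies denser water.

95–119 m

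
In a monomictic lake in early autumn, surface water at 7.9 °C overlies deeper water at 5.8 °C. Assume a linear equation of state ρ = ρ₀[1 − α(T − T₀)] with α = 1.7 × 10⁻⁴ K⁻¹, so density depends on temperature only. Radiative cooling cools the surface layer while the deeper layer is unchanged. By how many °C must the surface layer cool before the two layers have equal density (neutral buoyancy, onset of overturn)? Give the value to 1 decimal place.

2.1 °C

With temperature the only control, equal density requires T_surf′ = T_deep.
T_surf′ = 5.8 °C.
Cooling required: 7.9 − 5.8 = 2.1 °C.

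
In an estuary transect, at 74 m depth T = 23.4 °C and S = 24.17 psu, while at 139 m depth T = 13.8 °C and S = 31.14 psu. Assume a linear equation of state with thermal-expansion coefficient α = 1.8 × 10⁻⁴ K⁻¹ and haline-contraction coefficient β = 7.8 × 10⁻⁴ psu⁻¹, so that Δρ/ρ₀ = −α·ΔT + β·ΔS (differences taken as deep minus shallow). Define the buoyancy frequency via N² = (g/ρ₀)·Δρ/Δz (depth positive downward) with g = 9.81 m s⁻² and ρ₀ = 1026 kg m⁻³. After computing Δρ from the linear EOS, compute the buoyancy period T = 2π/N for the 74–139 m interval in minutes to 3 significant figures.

3.18 min

ΔT = -9.6 K, ΔS = +6.97 psu (deep − shallow).
Δρ/ρ₀ = −αΔT + βΔS = 1.728 × 10⁻³ + 5.4366 × 10⁻³ = 7.1646 × 10⁻³, so Δρ ≈ 7.351 kg m⁻³.
N² = (g/ρ₀)·Δρ/Δz = g·(Δρ/ρ₀)/Δz = 9.81 × 7.1646 × 10⁻³ / 65 = 1.0813 × 10⁻³ s⁻².
N = √(1.0813 × 10⁻³) = 0.032883 rad s⁻¹ → T = 2π/N = 191.08 s = 3.1847 min ≈ 3.18 min.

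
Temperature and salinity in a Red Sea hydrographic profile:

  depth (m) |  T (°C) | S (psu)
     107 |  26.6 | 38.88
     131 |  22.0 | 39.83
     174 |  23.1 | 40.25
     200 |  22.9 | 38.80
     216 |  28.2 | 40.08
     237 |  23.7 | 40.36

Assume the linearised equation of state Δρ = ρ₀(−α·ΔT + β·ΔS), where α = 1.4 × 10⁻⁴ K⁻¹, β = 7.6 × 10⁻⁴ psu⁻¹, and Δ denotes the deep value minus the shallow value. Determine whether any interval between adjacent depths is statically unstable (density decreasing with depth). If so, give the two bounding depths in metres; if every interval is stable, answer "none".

174–200 m

Evaluate Δρ/ρ₀ = −αΔT + βΔS across each adjacent pair:
  107–131 m: −αΔT+βΔS = −(1.4 × 10⁻⁴)(-4.6)+(7.6 × 10⁻⁴)(+0.95) = 1.4 × 10⁻³ → stable
  131–174 m: −αΔT+βΔS = −(1.4 × 10⁻⁴)(+1.1)+(7.6 × 10⁻⁴)(+0.42) = 1.7 × 10⁻⁴ → stable
  174–200 m: −αΔT+βΔS = −(1.4 × 10⁻⁴)(-0.2)+(7.6 × 10⁻⁴)(-1.45) = -1.1 × 10⁻³ → UNSTABLE
  200–216 m: −αΔT+βΔS = −(1.4 × 10⁻⁴)(+5.3)+(7.6 × 10⁻⁴)(+1.28) = 2.3 × 10⁻⁴ → stable
  216–237 m: −αΔT+βΔS = −(1.4 × 10⁻⁴)(-4.5)+(7.6 × 10⁻⁴)(+0.28) = 8.4 × 10⁻⁴ → stable
The 174–200 m interval has Δρ < 0: lighter water underlies denser water.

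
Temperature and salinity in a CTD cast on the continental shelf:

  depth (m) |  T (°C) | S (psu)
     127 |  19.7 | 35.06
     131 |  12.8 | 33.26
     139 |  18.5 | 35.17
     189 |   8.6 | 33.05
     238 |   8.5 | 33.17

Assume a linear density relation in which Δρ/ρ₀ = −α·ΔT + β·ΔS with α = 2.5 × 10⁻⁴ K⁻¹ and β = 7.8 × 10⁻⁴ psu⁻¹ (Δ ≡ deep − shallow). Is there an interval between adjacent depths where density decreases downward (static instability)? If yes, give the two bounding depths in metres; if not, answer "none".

Evaluate Δρ/ρ₀ = −αΔT + βΔS across each adjacent pair:
  127–131 m: −αΔT+βΔS = −(2.5 × 10⁻⁴)(-6.9)+(7.8 × 10⁻⁴)(-1.80) = 3.2 × 10⁻⁴ → stable
  131–139 m: −αΔT+βΔS = −(2.5 × 10⁻⁴)(+5.7)+(7.8 × 10⁻⁴)(+1.91) = 6.5 × 10⁻⁵ → stable
  139–189 m: −αΔT+βΔS = −(2.5 × 10⁻⁴)(-9.9)+(7.8 × 10⁻⁴)(-2.12) = 8.2 × 10⁻⁴ → stable
  189–238 m: −αΔT+βΔS = −(2.5 × 10⁻⁴)(-0.1)+(7.8 × 10⁻⁴)(+0.12) = 1.2 × 10⁻⁴ → stable
Every interval has Δρ > 0: the column is stably stratified throughout.

none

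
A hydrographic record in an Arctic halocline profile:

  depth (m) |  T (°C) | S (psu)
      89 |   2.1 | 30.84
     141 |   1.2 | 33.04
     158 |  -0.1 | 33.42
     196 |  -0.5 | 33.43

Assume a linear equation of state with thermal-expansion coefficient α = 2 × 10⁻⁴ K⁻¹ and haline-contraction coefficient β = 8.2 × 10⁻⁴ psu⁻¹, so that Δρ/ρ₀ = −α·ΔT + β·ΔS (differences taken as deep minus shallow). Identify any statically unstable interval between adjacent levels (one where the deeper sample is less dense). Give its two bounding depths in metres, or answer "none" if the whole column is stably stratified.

Evaluate Δρ/ρ₀ = −αΔT + βΔS across each adjacent pair:
  89–141 m: −αΔT+βΔS = −(2 × 10⁻⁴)(-0.9)+(8.2 × 10⁻⁴)(+2.20) = 2.0 × 10⁻³ → stable
  141–158 m: −αΔT+βΔS = −(2 × 10⁻⁴)(-1.3)+(8.2 × 10⁻⁴)(+0.38) = 5.7 × 10⁻⁴ → stable
  158–196 m: −αΔT+βΔS = −(2 × 10⁻⁴)(-0.4)+(8.2 × 10⁻⁴)(+0.01) = 8.8 × 10⁻⁵ → stable
Every interval has Δρ > 0: the column is stably stratified throughout.

none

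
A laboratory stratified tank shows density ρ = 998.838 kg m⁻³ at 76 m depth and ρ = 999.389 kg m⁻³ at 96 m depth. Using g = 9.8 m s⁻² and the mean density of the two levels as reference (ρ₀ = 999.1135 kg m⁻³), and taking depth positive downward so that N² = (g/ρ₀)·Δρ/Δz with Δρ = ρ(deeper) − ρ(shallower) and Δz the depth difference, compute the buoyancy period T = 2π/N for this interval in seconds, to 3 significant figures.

382 s

Δρ = 999.389 − 998.838 = 0.551 kg m⁻³ over Δz = 96 − 76 = 20 m.
N² = (9.8/999.1135) × (0.551/20) = 2.7023 × 10⁻⁴ s⁻².
N = √(2.7023 × 10⁻⁴) = 0.016439 rad s⁻¹, so T = 2π/N = 382.21 s ≈ 382 s.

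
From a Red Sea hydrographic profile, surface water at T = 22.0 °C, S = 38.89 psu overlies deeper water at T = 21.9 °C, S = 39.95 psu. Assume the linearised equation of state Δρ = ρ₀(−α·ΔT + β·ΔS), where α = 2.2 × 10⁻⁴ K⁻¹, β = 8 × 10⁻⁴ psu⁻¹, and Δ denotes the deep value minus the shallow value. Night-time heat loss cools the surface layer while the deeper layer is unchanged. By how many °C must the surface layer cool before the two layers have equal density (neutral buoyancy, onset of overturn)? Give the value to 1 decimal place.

Neutral buoyancy requires Δρ = 0, i.e. −α(T_deep − T_surf′) + β(S_deep − S_surf) = 0.
T_surf′ = T_deep − (β/α)·ΔS = 21.9 − (8 × 10⁻⁴/2.2 × 10⁻⁴)·(+1.06) = 18.045 °C.
Cooling required: 22.0 − (18.045) = 3.955 °C.

4.0 °C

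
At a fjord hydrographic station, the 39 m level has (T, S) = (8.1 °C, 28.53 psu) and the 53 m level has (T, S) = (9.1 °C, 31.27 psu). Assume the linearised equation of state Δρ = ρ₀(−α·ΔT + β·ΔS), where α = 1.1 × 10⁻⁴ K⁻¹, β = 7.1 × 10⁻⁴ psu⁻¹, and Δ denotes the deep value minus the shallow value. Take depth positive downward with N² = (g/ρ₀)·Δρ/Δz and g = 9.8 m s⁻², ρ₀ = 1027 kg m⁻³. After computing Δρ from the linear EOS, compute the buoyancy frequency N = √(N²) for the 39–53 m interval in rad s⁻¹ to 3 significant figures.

0.0358 rad s⁻¹

ΔT = +1.0 K, ΔS = +2.74 psu (deep − shallow).
Δρ/ρ₀ = −αΔT + βΔS = -1.10 × 10⁻⁴ + 1.9454 × 10⁻³ = 1.8354 × 10⁻³, so Δρ ≈ 1.885 kg m⁻³.
N² = (g/ρ₀)·Δρ/Δz = g·(Δρ/ρ₀)/Δz = 9.8 × 1.8354 × 10⁻³ / 14 = 1.2848 × 10⁻³ s⁻².
N = √(1.2848 × 10⁻³) = 0.035844 rad s⁻¹ ≈ 0.0358 rad s⁻¹.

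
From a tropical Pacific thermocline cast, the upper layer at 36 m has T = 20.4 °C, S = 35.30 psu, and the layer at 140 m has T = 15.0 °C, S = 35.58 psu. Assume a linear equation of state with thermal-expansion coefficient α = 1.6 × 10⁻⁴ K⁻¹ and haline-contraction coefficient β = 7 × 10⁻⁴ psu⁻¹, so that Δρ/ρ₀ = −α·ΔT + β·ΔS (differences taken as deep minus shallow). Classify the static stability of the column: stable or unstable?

ΔT = 15.0 − 20.4 = -5.4 K and ΔS = 35.58 − 35.30 = +0.28 psu (deep − shallow).
−αΔT = 8.64 × 10⁻⁴; βΔS = 1.96 × 10⁻⁴; sum Δρ/ρ₀ = 1.06 × 10⁻³.
Δρ/ρ₀ > 0, so Δρ > 0: deeper water is denser → statically stable.

stable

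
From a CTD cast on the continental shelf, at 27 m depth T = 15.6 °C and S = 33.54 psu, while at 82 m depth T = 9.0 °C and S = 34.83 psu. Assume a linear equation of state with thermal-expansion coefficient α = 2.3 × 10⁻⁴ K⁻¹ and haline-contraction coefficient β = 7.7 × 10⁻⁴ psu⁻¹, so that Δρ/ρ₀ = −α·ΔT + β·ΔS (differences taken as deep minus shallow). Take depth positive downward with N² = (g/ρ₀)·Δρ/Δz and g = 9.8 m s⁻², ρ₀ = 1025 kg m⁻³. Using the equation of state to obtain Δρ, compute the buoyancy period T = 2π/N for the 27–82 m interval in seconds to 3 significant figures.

ΔT = -6.6 K, ΔS = +1.29 psu (deep − shallow).
Δρ/ρ₀ = −αΔT + βΔS = 1.518 × 10⁻³ + 9.933 × 10⁻⁴ = 2.5113 × 10⁻³, so Δρ ≈ 2.574 kg m⁻³.
N² = (g/ρ₀)·Δρ/Δz = g·(Δρ/ρ₀)/Δz = 9.8 × 2.5113 × 10⁻³ / 55 = 4.4747 × 10⁻⁴ s⁻².
N = √(4.4747 × 10⁻⁴) = 0.021153 rad s⁻¹ → T = 2π/N = 297.04 s ≈ 297 s.

297 s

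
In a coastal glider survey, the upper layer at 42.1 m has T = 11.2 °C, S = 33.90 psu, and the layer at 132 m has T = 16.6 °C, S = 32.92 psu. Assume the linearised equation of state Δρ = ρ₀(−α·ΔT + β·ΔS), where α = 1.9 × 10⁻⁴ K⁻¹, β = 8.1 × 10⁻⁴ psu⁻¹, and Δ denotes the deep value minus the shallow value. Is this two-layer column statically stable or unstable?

unstable

ΔT = 16.6 − 11.2 = +5.4 K and ΔS = 32.92 − 33.90 = -0.98 psu (deep − shallow).
−αΔT = -1.026 × 10⁻³; βΔS = -7.938 × 10⁻⁴; sum Δρ/ρ₀ = -1.8198 × 10⁻³.
Δρ/ρ₀ < 0, so Δρ < 0: deeper water is lighter → statically unstable; the column would overturn.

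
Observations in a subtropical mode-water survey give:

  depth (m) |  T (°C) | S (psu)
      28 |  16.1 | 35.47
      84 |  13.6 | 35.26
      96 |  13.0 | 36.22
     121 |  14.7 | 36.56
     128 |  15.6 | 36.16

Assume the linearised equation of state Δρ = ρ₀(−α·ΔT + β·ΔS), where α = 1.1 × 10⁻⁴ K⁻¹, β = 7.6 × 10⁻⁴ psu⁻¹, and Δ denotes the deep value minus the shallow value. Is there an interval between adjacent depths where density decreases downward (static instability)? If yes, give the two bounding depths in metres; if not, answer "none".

121–128 m

Evaluate Δρ/ρ₀ = −αΔT + βΔS across each adjacent pair:
  28–84 m: −αΔT+βΔS = −(1.1 × 10⁻⁴)(-2.5)+(7.6 × 10⁻⁴)(-0.21) = 1.2 × 10⁻⁴ → stable
  84–96 m: −αΔT+βΔS = −(1.1 × 10⁻⁴)(-0.6)+(7.6 × 10⁻⁴)(+0.96) = 8.0 × 10⁻⁴ → stable
  96–121 m: −αΔT+βΔS = −(1.1 × 10⁻⁴)(+1.7)+(7.6 × 10⁻⁴)(+0.34) = 7.1 × 10⁻⁵ → stable
  121–128 m: −αΔT+βΔS = −(1.1 × 10⁻⁴)(+0.9)+(7.6 × 10⁻⁴)(-0.40) = -4.0 × 10⁻⁴ → UNSTABLE
The 121–128 m interval has Δρ < 0: lighter water underlies denser water.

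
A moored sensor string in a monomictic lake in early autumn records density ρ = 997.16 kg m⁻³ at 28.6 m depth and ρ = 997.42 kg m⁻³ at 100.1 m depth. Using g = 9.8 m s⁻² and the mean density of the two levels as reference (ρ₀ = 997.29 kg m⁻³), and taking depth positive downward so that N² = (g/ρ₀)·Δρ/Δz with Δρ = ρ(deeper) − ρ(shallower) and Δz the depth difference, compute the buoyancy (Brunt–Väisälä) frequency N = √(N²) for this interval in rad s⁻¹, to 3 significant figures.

Δρ = 997.42 − 997.16 = 0.26 kg m⁻³ over Δz = 100.1 − 28.6 = 71.5 m.
N² = (9.8/997.29) × (0.26/71.5) = 3.5733 × 10⁻⁵ s⁻².
N = √(3.5733 × 10⁻⁵) = 5.9777 × 10⁻³ rad s⁻¹ ≈ 5.98 × 10⁻³ rad s⁻¹.

5.98 × 10⁻³ rad s⁻¹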